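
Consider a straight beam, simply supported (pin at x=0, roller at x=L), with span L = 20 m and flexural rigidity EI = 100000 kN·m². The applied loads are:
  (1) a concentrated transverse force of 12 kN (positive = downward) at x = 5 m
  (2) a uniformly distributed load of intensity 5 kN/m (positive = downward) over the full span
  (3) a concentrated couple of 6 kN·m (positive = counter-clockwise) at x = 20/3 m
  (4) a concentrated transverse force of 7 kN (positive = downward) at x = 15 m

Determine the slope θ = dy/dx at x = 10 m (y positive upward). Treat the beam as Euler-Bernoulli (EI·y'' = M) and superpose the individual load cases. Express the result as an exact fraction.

θ(10) = 83/480000 rad

Load 1 — point force P=12 kN at a=5 m (b=L-a=15):
  θ_1 = -Pa(2L²-6Lx+3x²+a²)/(6LEI)  [x>a] = -12·5·(2·20²-6·20·10+3·10²+5²)/(6·20·100000) = 3/8000 rad
Load 2 — uniform load w=5 kN/m over full span:
  θ_2 = -w(L³-6Lx²+4x³)/(24EI) = -5·(20³-6·20·10²+4·10³)/(24·100000) = 0 rad
Load 3 — applied couple M₀=6 kN·m at a=20/3 m (b=L-a=40/3):
  θ_3 = (M₀x²/(2L)-M₀(x-a)+C₁)/EI  [x>a] with C₁=M₀(3b²-L²)/(6L)=20/3 = (6·10²/(2·20)-6·(10-(20/3))+(20/3))/100000 = 1/60000 rad
Load 4 — point force P=7 kN at a=15 m (b=L-a=5):
  θ_4 = -Pb(L²-b²-3x²)/(6LEI)  [x≤a] = -7·5·(20²-5²-3·10²)/(6·20·100000) = -7/32000 rad
Superposition: θ = Σ θ_i = 83/480000 rad ≈ 0.000173 rad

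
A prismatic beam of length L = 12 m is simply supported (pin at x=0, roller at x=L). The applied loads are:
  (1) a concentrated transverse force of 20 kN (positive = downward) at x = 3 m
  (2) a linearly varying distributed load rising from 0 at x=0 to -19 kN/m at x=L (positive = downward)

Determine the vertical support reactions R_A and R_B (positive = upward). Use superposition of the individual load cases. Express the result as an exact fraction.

R_A = -23 kN, R_B = -71 kN

Load 1 — point force P=20 kN at a=3 m (b=L-a=9):
  R_A = Pb/L = 20·9/12 = 15 kN
  R_B = Pa/L = 20·3/12 = 5 kN
Load 2 — triangular load w₀=-19 kN/m (0→w₀ over full span):
  R_A = w₀L/6 = (-19)·12/6 = -38 kN
  R_B = w₀L/3 = (-19)·12/3 = -76 kN
Superposition: R_A = -23 kN, R_B = -71 kN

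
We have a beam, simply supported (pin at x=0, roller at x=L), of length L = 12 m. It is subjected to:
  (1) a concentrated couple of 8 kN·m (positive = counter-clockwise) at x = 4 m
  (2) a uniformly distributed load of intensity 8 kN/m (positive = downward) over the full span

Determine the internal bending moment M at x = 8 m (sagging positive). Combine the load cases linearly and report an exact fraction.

M(8) = 376/3 kN·m

Load 1 — applied couple M₀=8 kN·m at a=4 m (b=L-a=8):
  M_1 = M₀x/L - M₀  [x>a] = 8·8/12 - 8 = -8/3 kN·m
Load 2 — uniform load w=8 kN/m over full span:
  M_2 = wx(L-x)/2 = 8·8·(12-8)/2 = 128 kN·m
Superposition: M = Σ M_i = 376/3 kN·m ≈ 125.333333 kN·m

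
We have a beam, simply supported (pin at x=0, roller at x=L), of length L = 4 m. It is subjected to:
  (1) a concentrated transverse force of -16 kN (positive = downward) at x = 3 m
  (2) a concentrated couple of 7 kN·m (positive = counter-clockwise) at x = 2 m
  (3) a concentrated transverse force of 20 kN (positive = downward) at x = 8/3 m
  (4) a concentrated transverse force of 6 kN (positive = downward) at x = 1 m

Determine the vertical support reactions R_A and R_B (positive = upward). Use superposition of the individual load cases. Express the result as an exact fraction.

R_A = 107/12 kN, R_B = 13/12 kN

Load 1 — point force P=-16 kN at a=3 m (b=L-a=1):
  R_A = Pb/L = (-16)·1/4 = -4 kN
  R_B = Pa/L = (-16)·3/4 = -12 kN
Load 2 — applied couple M₀=7 kN·m at a=2 m (b=L-a=2):
  R_A = M₀/L = 7/4 kN
  R_B = -M₀/L = -7/4 kN
Load 3 — point force P=20 kN at a=8/3 m (b=L-a=4/3):
  R_A = Pb/L = 20·(4/3)/4 = 20/3 kN
  R_B = Pa/L = 20·(8/3)/4 = 40/3 kN
Load 4 — point force P=6 kN at a=1 m (b=L-a=3):
  R_A = Pb/L = 6·3/4 = 9/2 kN
  R_B = Pa/L = 6·1/4 = 3/2 kN
Superposition: R_A = 107/12 kN, R_B = 13/12 kN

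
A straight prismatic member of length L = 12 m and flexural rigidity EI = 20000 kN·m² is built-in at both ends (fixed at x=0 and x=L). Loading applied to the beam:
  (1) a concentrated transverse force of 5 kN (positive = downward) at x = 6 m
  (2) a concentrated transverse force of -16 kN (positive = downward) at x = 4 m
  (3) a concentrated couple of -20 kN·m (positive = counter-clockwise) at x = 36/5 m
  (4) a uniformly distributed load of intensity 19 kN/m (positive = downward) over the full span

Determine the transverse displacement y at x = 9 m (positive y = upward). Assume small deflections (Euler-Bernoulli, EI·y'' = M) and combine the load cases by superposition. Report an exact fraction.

y(9) = -13303/480000 m

Load 1 — point force P=5 kN at a=6 m (b=L-a=6):
  y_1 = -Pa²(L-x)²(3bL-(3b+a)(L-x))/(6L³EI)  [x>a] = -5·6²·(12-9)²·(3·6·12-(3·6+6)·(12-9))/(6·12³·20000) = -9/8000 m
Load 2 — point force P=-16 kN at a=4 m (b=L-a=8):
  y_2 = -Pa²(L-x)²(3bL-(3b+a)(L-x))/(6L³EI)  [x>a] = -(-16)·4²·(12-9)²·(3·8·12-(3·8+4)·(12-9))/(6·12³·20000) = 17/7500 m
Load 3 — applied couple M₀=-20 kN·m at a=36/5 m (b=L-a=24/5):
  y_3 = (R_Ax³/6 - M_Ax²/2 - M₀(x-a)²/2)/EI  [x>a] with R_A=-12/5, M_A=-32/5 = ((-12/5)·9³/6 - (-32/5)·9²/2 - (-20)·(9-(36/5))²/2)/20000 = 0 m
Load 4 — uniform load w=19 kN/m over full span:
  y_4 = -wx²(L-x)²/(24EI) = -19·9²·(12-9)²/(24·20000) = -4617/160000 m
Superposition: y = Σ y_i = -13303/480000 m ≈ -0.027715 m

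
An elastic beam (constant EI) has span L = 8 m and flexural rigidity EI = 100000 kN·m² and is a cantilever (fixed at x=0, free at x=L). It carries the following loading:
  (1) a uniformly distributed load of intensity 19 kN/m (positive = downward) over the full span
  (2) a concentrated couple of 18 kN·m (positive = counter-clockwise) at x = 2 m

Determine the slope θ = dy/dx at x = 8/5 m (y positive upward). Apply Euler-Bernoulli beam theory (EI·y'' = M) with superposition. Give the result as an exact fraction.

θ(8/5) = -17869/2343750 rad

Load 1 — uniform load w=19 kN/m over full span:
  θ_1 = -wx(x²-3Lx+3L²)/(6EI) = -19·(8/5)·((8/5)²-3·8·(8/5)+3·8²)/(6·100000) = -9272/1171875 rad
Load 2 — applied couple M₀=18 kN·m at a=2 m (b=L-a=6):
  θ_2 = M₀x/EI  [x≤a] = 18·(8/5)/100000 = 9/31250 rad
Superposition: θ = Σ θ_i = -17869/2343750 rad ≈ -0.007624 rad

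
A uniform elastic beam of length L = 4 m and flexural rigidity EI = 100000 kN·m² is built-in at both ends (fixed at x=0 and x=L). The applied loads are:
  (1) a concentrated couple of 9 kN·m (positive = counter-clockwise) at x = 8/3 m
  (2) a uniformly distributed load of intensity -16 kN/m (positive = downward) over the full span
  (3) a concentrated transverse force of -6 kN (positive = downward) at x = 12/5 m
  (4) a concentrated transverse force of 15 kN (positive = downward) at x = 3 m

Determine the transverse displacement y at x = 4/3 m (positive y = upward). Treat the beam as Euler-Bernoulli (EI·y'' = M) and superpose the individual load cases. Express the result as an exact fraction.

Load 1 — applied couple M₀=9 kN·m at a=8/3 m (b=L-a=4/3):
  y_1 = (R_Ax³/6 - M_Ax²/2)/EI  [x≤a] with R_A=3, M_A=3 = (3·(4/3)³/6 - 3·(4/3)²/2)/100000 = -1/67500 m
Load 2 — uniform load w=-16 kN/m over full span:
  y_2 = -wx²(L-x)²/(24EI) = -(-16)·(4/3)²·(4-(4/3))²/(24·100000) = 64/759375 m
Load 3 — point force P=-6 kN at a=12/5 m (b=L-a=8/5):
  y_3 = -Pb²x²(3aL-(3a+b)x)/(6L³EI)  [x≤a] = -(-6)·(8/5)²·(4/3)²·(3·(12/5)·4-(3·(12/5)+(8/5))·(4/3))/(6·4³·100000) = 128/10546875 m
Load 4 — point force P=15 kN at a=3 m (b=L-a=1):
  y_4 = -Pb²x²(3aL-(3a+b)x)/(6L³EI)  [x≤a] = -15·1²·(4/3)²·(3·3·4-(3·3+1)·(4/3))/(6·4³·100000) = -17/1080000 m
Superposition: y = Σ y_i = 400103/6075000000 m ≈ 0.000066 m

y(4/3) = 400103/6075000000 m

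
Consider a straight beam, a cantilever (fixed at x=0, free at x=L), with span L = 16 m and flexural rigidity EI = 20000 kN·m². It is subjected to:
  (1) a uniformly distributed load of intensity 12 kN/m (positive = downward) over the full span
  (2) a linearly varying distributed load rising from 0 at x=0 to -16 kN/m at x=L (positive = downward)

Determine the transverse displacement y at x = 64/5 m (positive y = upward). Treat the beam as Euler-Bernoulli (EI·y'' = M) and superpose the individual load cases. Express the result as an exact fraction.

y(64/5) = -3178496/29296875 m

Load 1 — uniform load w=12 kN/m over full span:
  y_1 = -wx²(x²-4Lx+6L²)/(24EI) = -12·(64/5)²·((64/5)²-4·16·(64/5)+6·16²)/(24·20000) = -1409024/390625 m
Load 2 — triangular load w₀=-16 kN/m (0→w₀ over full span):
  y_2 = (w₀Lx³/12-w₀L²x²/6-w₀x⁵/(120L))/EI = ((-16)·16·(64/5)³/12-(-16)·16²·(64/5)²/6-(-16)·(64/5)⁵/(120·16))/20000 = 102498304/29296875 m
Superposition: y = Σ y_i = -3178496/29296875 m ≈ -0.108493 m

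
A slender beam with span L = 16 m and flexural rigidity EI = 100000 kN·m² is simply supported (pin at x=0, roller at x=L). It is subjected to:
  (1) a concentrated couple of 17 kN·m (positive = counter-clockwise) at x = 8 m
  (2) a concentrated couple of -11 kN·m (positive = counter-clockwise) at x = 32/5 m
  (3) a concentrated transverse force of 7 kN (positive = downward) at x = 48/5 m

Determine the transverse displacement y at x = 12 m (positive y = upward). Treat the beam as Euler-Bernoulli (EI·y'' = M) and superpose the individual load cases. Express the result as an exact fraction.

y(12) = -13551/3125000 m

Load 1 — applied couple M₀=17 kN·m at a=8 m (b=L-a=8):
  y_1 = (M₀x³/(6L)-M₀(x-a)²/2+C₁x)/EI  [x>a] with C₁=M₀(3b²-L²)/(6L)=-34/3 = (17·12³/(6·16)-17·(12-8)²/2+(-34/3)·12)/100000 = 17/50000 m
Load 2 — applied couple M₀=-11 kN·m at a=32/5 m (b=L-a=48/5):
  y_2 = (M₀x³/(6L)-M₀(x-a)²/2+C₁x)/EI  [x>a] with C₁=M₀(3b²-L²)/(6L)=-176/75 = ((-11)·12³/(6·16)-(-11)·(12-(32/5))²/2+(-176/75)·12)/100000 = -671/1250000 m
Load 3 — point force P=7 kN at a=48/5 m (b=L-a=32/5):
  y_3 = -Pa(L-x)(2Lx-a²-x²)/(6LEI)  [x>a] = -7·(48/5)·(16-12)·(2·16·12-(48/5)²-12²)/(6·16·100000) = -1617/390625 m
Superposition: y = Σ y_i = -13551/3125000 m ≈ -0.004336 m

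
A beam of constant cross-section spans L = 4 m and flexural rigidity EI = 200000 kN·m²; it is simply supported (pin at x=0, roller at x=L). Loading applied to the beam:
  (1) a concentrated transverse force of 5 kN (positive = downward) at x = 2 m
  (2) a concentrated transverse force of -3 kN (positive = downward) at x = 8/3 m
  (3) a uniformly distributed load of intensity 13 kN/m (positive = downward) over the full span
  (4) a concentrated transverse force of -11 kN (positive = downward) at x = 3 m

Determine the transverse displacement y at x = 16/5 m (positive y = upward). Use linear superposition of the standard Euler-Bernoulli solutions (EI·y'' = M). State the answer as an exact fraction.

y(16/5) = -686053/6750000000 m

Load 1 — point force P=5 kN at a=2 m (b=L-a=2):
  y_1 = -Pa(L-x)(2Lx-a²-x²)/(6LEI)  [x>a] = -5·2·(4-(16/5))·(2·4·(16/5)-2²-(16/5)²)/(6·4·200000) = -71/3750000 m
Load 2 — point force P=-3 kN at a=8/3 m (b=L-a=4/3):
  y_2 = -Pa(L-x)(2Lx-a²-x²)/(6LEI)  [x>a] = -(-3)·(8/3)·(4-(16/5))·(2·4·(16/5)-(8/3)²-(16/5)²)/(6·4·200000) = 116/10546875 m
Load 3 — uniform load w=13 kN/m over full span:
  y_3 = -wx(L³-2Lx²+x³)/(24EI) = -13·(16/5)·(4³-2·4·(16/5)²+(16/5)³)/(24·200000) = -754/5859375 m
Load 4 — point force P=-11 kN at a=3 m (b=L-a=1):
  y_4 = -Pa(L-x)(2Lx-a²-x²)/(6LEI)  [x>a] = -(-11)·3·(4-(16/5))·(2·4·(16/5)-3²-(16/5)²)/(6·4·200000) = 1749/50000000 m
Superposition: y = Σ y_i = -686053/6750000000 m ≈ -0.000102 m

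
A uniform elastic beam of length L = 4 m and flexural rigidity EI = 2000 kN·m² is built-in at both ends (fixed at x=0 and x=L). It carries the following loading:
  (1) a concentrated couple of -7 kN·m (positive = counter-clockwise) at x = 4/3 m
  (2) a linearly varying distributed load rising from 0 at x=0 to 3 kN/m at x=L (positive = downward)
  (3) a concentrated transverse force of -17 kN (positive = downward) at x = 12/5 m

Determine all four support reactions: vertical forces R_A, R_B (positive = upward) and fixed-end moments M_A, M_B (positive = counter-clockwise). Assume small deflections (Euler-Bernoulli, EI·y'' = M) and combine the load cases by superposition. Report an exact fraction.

Load 1 — applied couple M₀=-7 kN·m at a=4/3 m (b=L-a=8/3):
  R_A = 6M₀ab/L³ = 6·(-7)·(4/3)·(8/3)/4³ = -7/3 kN
  M_A = M₀b(2a-b)/L² = (-7)·(8/3)·(2·(4/3)-(8/3))/4² = 0 kN·m
  R_B = -6M₀ab/L³ = -6·(-7)·(4/3)·(8/3)/4³ = 7/3 kN
  M_B = M₀a(2b-a)/L² = (-7)·(4/3)·(2·(8/3)-(4/3))/4² = -7/3 kN·m
Load 2 — triangular load w₀=3 kN/m (0→w₀ over full span):
  R_A = 3w₀L/20 = 3·3·4/20 = 9/5 kN
  M_A = w₀L²/30 = 3·4²/30 = 8/5 kN·m
  R_B = 7w₀L/20 = 7·3·4/20 = 21/5 kN
  M_B = -w₀L²/20 = -3·4²/20 = -12/5 kN·m
Load 3 — point force P=-17 kN at a=12/5 m (b=L-a=8/5):
  R_A = Pb²(3a+b)/L³ = (-17)·(8/5)²·(3·(12/5)+(8/5))/4³ = -748/125 kN
  M_A = Pab²/L² = (-17)·(12/5)·(8/5)²/4² = -816/125 kN·m
  R_B = Pa²(a+3b)/L³ = (-17)·(12/5)²·((12/5)+3·(8/5))/4³ = -1377/125 kN
  M_B = -Pa²b/L² = -(-17)·(12/5)²·(8/5)/4² = 1224/125 kN·m
Superposition: R_A = -2444/375 kN, M_A = -616/125 kN·m, R_B = -1681/375 kN, M_B = 1897/375 kN·m

R_A = -2444/375 kN, M_A = -616/125 kN·m, R_B = -1681/375 kN, M_B = 1897/375 kN·m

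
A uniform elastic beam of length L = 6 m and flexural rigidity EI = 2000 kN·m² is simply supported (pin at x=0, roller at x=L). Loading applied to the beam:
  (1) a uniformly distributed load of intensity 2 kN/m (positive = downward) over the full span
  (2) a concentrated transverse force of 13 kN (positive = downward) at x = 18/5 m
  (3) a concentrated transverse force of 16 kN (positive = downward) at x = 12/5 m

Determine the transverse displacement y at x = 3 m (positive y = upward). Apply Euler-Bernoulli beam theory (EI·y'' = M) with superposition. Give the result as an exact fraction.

y(3) = -78471/1000000 m

Load 1 — uniform load w=2 kN/m over full span:
  y_1 = -wx(L³-2Lx²+x³)/(24EI) = -2·3·(6³-2·6·3²+3³)/(24·2000) = -27/1600 m
Load 2 — point force P=13 kN at a=18/5 m (b=L-a=12/5):
  y_2 = -Pbx(L²-b²-x²)/(6LEI)  [x≤a] = -13·(12/5)·3·(6²-(12/5)²-3²)/(6·6·2000) = -6903/250000 m
Load 3 — point force P=16 kN at a=12/5 m (b=L-a=18/5):
  y_3 = -Pa(L-x)(2Lx-a²-x²)/(6LEI)  [x>a] = -16·(12/5)·(6-3)·(2·6·3-(12/5)²-3²)/(6·6·2000) = -531/15625 m
Superposition: y = Σ y_i = -78471/1000000 m ≈ -0.078471 m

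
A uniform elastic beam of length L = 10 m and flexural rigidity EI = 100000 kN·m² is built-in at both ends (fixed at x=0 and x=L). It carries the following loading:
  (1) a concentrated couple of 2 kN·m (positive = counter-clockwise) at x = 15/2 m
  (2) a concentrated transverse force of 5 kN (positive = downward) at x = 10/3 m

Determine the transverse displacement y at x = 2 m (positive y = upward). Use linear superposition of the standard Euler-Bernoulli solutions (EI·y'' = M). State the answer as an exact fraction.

y(2) = -17539/162000000 m

Load 1 — applied couple M₀=2 kN·m at a=15/2 m (b=L-a=5/2):
  y_1 = (R_Ax³/6 - M_Ax²/2)/EI  [x≤a] with R_A=9/40, M_A=5/8 = ((9/40)·2³/6 - (5/8)·2²/2)/100000 = -19/2000000 m
Load 2 — point force P=5 kN at a=10/3 m (b=L-a=20/3):
  y_2 = -Pb²x²(3aL-(3a+b)x)/(6L³EI)  [x≤a] = -5·(20/3)²·2²·(3·(10/3)·10-(3·(10/3)+(20/3))·2)/(6·10³·100000) = -1/10125 m
Superposition: y = Σ y_i = -17539/162000000 m ≈ -0.000108 m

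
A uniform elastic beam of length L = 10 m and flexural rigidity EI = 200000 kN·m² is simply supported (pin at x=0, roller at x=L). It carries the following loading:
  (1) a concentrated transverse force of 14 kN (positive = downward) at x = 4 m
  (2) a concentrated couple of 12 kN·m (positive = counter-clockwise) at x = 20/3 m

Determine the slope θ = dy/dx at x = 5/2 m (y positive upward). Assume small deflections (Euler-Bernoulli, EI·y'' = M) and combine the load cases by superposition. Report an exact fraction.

θ(5/2) = -547/1500000 rad

Load 1 — point force P=14 kN at a=4 m (b=L-a=6):
  θ_1 = -Pb(L²-b²-3x²)/(6LEI)  [x≤a] = -14·6·(10²-6²-3·(5/2)²)/(6·10·200000) = -1267/4000000 rad
Load 2 — applied couple M₀=12 kN·m at a=20/3 m (b=L-a=10/3):
  θ_2 = (M₀x²/(2L)+C₁)/EI  [x≤a] with C₁=M₀(3b²-L²)/(6L)=-40/3 = (12·(5/2)²/(2·10)+(-40/3))/200000 = -23/480000 rad
Superposition: θ = Σ θ_i = -547/1500000 rad ≈ -0.000365 rad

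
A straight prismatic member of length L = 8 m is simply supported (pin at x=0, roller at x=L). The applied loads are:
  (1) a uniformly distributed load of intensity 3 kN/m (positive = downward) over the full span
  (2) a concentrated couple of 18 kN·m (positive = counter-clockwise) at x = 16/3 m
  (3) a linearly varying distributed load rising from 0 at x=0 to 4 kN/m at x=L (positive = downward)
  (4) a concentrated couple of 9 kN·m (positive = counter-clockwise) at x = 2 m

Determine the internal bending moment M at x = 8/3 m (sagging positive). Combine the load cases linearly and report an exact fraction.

Load 1 — uniform load w=3 kN/m over full span:
  M_1 = wx(L-x)/2 = 3·(8/3)·(8-(8/3))/2 = 64/3 kN·m
Load 2 — applied couple M₀=18 kN·m at a=16/3 m (b=L-a=8/3):
  M_2 = M₀x/L  [x≤a] = 18·(8/3)/8 = 6 kN·m
Load 3 — triangular load w₀=4 kN/m (0→w₀ over full span):
  M_3 = w₀Lx/6 - w₀x³/(6L) = 4·8·(8/3)/6 - 4·(8/3)³/(6·8) = 1024/81 kN·m
Load 4 — applied couple M₀=9 kN·m at a=2 m (b=L-a=6):
  M_4 = M₀x/L - M₀  [x>a] = 9·(8/3)/8 - 9 = -6 kN·m
Superposition: M = Σ M_i = 2752/81 kN·m ≈ 33.975309 kN·m

M(8/3) = 2752/81 kN·m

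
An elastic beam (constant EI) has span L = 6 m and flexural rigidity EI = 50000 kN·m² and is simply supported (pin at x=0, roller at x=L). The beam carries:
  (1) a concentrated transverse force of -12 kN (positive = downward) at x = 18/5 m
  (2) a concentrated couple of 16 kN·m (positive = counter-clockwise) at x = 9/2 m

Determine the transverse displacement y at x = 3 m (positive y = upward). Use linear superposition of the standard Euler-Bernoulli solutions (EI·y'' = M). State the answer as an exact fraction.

Load 1 — point force P=-12 kN at a=18/5 m (b=L-a=12/5):
  y_1 = -Pbx(L²-b²-x²)/(6LEI)  [x≤a] = -(-12)·(12/5)·3·(6²-(12/5)²-3²)/(6·6·50000) = 1593/1562500 m
Load 2 — applied couple M₀=16 kN·m at a=9/2 m (b=L-a=3/2):
  y_2 = (M₀x³/(6L)+C₁x)/EI  [x≤a] with C₁=M₀(3b²-L²)/(6L)=-13 = (16·3³/(6·6)+(-13)·3)/50000 = -27/50000 m
Superposition: y = Σ y_i = 2997/6250000 m ≈ 0.000480 m

y(3) = 2997/6250000 m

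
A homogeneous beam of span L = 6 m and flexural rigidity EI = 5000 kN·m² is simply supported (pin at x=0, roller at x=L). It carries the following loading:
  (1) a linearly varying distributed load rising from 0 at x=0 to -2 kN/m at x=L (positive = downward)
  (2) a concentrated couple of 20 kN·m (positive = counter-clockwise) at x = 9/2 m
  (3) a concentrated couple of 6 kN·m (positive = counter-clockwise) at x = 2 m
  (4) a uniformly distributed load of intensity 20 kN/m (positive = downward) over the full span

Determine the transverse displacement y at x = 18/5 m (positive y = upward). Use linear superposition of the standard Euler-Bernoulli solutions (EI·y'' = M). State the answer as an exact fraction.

y(18/5) = -10322637/156250000 m

Load 1 — triangular load w₀=-2 kN/m (0→w₀ over full span):
  y_1 = -w₀x(7L⁴-10L²x²+3x⁴)/(360LEI) = -(-2)·(18/5)·(7·6⁴-10·6²·(18/5)²+3·(18/5)⁴)/(360·6·5000) = 31968/9765625 m
Load 2 — applied couple M₀=20 kN·m at a=9/2 m (b=L-a=3/2):
  y_2 = (M₀x³/(6L)+C₁x)/EI  [x≤a] with C₁=M₀(3b²-L²)/(6L)=-65/4 = (20·(18/5)³/(6·6)+(-65/4)·(18/5))/5000 = -1629/250000 m
Load 3 — applied couple M₀=6 kN·m at a=2 m (b=L-a=4):
  y_3 = (M₀x³/(6L)-M₀(x-a)²/2+C₁x)/EI  [x>a] with C₁=M₀(3b²-L²)/(6L)=2 = (6·(18/5)³/(6·6)-6·((18/5)-2)²/2+2·(18/5))/5000 = 114/78125 m
Load 4 — uniform load w=20 kN/m over full span:
  y_4 = -wx(L³-2Lx²+x³)/(24EI) = -20·(18/5)·(6³-2·6·(18/5)²+(18/5)³)/(24·5000) = -5022/78125 m
Superposition: y = Σ y_i = -10322637/156250000 m ≈ -0.066065 m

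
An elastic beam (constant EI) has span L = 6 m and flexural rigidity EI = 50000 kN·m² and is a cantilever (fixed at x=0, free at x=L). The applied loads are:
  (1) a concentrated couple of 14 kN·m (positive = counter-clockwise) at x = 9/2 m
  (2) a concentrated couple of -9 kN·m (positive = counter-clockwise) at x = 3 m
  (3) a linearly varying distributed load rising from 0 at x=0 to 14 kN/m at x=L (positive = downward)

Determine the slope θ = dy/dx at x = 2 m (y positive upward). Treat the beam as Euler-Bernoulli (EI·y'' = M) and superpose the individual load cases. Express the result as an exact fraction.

Load 1 — applied couple M₀=14 kN·m at a=9/2 m (b=L-a=3/2):
  θ_1 = M₀x/EI  [x≤a] = 14·2/50000 = 7/12500 rad
Load 2 — applied couple M₀=-9 kN·m at a=3 m (b=L-a=3):
  θ_2 = M₀x/EI  [x≤a] = (-9)·2/50000 = -9/25000 rad
Load 3 — triangular load w₀=14 kN/m (0→w₀ over full span):
  θ_3 = (w₀Lx²/4-w₀L²x/3-w₀x⁴/(24L))/EI = (14·6·2²/4-14·6²·2/3-14·2⁴/(24·6))/50000 = -1141/225000 rad
Superposition: θ = Σ θ_i = -137/28125 rad ≈ -0.004871 rad

θ(2) = -137/28125 rad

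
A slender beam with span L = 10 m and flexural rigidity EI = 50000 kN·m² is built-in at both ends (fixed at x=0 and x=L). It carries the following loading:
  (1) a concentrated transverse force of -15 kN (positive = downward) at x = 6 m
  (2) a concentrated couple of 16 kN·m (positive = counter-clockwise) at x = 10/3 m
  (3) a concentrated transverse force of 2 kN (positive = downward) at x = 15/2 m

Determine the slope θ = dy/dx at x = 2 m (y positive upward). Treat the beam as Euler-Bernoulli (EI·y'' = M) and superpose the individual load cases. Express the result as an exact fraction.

Load 1 — point force P=-15 kN at a=6 m (b=L-a=4):
  θ_1 = -Pb²x(2aL-(3a+b)x)/(2L³EI)  [x≤a] = -(-15)·4²·2·(2·6·10-(3·6+4)·2)/(2·10³·50000) = 57/156250 rad
Load 2 — applied couple M₀=16 kN·m at a=10/3 m (b=L-a=20/3):
  θ_2 = (R_Ax²/2 - M_Ax)/EI  [x≤a] with R_A=32/15, M_A=0 = ((32/15)·2²/2 - 0·2)/50000 = 4/46875 rad
Load 3 — point force P=2 kN at a=15/2 m (b=L-a=5/2):
  θ_3 = -Pb²x(2aL-(3a+b)x)/(2L³EI)  [x≤a] = -2·(5/2)²·2·(2·(15/2)·10-(3·(15/2)+(5/2))·2)/(2·10³·50000) = -1/40000 rad
Superposition: θ = Σ θ_i = 6377/15000000 rad ≈ 0.000425 rad

θ(2) = 6377/15000000 rad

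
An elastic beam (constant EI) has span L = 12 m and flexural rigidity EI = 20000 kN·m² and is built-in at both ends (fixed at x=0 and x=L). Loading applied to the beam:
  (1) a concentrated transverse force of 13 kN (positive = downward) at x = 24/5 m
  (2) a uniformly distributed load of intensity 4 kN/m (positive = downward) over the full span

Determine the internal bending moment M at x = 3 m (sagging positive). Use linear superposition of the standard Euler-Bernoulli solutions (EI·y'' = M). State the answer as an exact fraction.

Load 1 — point force P=13 kN at a=24/5 m (b=L-a=36/5):
  M_1 = Pb²(3a+b)x/L³ - Pab²/L²  [x≤a] = 13·(36/5)²·(3·(24/5)+(36/5))·3/12³ - 13·(24/5)·(36/5)²/12² = 351/125 kN·m
Load 2 — uniform load w=4 kN/m over full span:
  M_2 = wLx/2 - wL²/12 - wx²/2 = 4·12·3/2 - 4·12²/12 - 4·3²/2 = 6 kN·m
Superposition: M = Σ M_i = 1101/125 kN·m ≈ 8.808000 kN·m

M(3) = 1101/125 kN·m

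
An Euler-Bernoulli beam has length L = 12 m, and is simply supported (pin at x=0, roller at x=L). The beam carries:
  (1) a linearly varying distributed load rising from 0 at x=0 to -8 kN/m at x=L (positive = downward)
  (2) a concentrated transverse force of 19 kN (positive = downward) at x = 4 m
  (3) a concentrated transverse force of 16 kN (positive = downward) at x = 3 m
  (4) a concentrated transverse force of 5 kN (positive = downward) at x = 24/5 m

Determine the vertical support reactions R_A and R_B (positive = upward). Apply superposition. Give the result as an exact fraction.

R_A = 35/3 kN, R_B = -59/3 kN

Load 1 — triangular load w₀=-8 kN/m (0→w₀ over full span):
  R_A = w₀L/6 = (-8)·12/6 = -16 kN
  R_B = w₀L/3 = (-8)·12/3 = -32 kN
Load 2 — point force P=19 kN at a=4 m (b=L-a=8):
  R_A = Pb/L = 19·8/12 = 38/3 kN
  R_B = Pa/L = 19·4/12 = 19/3 kN
Load 3 — point force P=16 kN at a=3 m (b=L-a=9):
  R_A = Pb/L = 16·9/12 = 12 kN
  R_B = Pa/L = 16·3/12 = 4 kN
Load 4 — point force P=5 kN at a=24/5 m (b=L-a=36/5):
  R_A = Pb/L = 5·(36/5)/12 = 3 kN
  R_B = Pa/L = 5·(24/5)/12 = 2 kN
Superposition: R_A = 35/3 kN, R_B = -59/3 kN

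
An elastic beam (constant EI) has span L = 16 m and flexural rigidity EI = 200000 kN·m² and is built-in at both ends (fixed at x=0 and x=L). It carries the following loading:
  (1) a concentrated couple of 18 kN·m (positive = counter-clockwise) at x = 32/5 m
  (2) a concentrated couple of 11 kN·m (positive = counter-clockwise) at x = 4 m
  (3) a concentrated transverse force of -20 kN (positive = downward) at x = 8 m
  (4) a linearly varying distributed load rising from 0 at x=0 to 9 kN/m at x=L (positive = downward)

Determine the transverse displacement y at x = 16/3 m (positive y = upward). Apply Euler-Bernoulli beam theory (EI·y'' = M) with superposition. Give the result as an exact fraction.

Load 1 — applied couple M₀=18 kN·m at a=32/5 m (b=L-a=48/5):
  y_1 = (R_Ax³/6 - M_Ax²/2)/EI  [x≤a] with R_A=81/50, M_A=54/25 = ((81/50)·(16/3)³/6 - (54/25)·(16/3)²/2)/200000 = 4/78125 m
Load 2 — applied couple M₀=11 kN·m at a=4 m (b=L-a=12):
  y_2 = (R_Ax³/6 - M_Ax²/2 - M₀(x-a)²/2)/EI  [x>a] with R_A=99/128, M_A=-33/16 = ((99/128)·(16/3)³/6 - (-33/16)·(16/3)²/2 - 11·((16/3)-4)²/2)/200000 = 11/56250 m
Load 3 — point force P=-20 kN at a=8 m (b=L-a=8):
  y_3 = -Pb²x²(3aL-(3a+b)x)/(6L³EI)  [x≤a] = -(-20)·8²·(16/3)²·(3·8·16-(3·8+8)·(16/3))/(6·16³·200000) = 16/10125 m
Load 4 — triangular load w₀=9 kN/m (0→w₀ over full span):
  y_4 = -w₀x²(L-x)²(x+2L)/(120LEI) = -9·(16/3)²·(16-(16/3))²·((16/3)+2·16)/(120·16·200000) = -3584/1265625 m
Superposition: y = Σ y_i = -157/156250 m ≈ -0.001005 m

y(16/3) = -157/156250 m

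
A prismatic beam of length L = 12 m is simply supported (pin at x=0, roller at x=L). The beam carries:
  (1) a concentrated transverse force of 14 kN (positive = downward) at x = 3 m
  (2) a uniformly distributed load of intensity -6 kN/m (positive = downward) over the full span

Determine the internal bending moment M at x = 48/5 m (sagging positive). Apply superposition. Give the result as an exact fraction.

M(48/5) = -1518/25 kN·m

Load 1 — point force P=14 kN at a=3 m (b=L-a=9):
  M_1 = Pa(L-x)/L  [x>a] = 14·3·(12-(48/5))/12 = 42/5 kN·m
Load 2 — uniform load w=-6 kN/m over full span:
  M_2 = wx(L-x)/2 = (-6)·(48/5)·(12-(48/5))/2 = -1728/25 kN·m
Superposition: M = Σ M_i = -1518/25 kN·m ≈ -60.720000 kN·m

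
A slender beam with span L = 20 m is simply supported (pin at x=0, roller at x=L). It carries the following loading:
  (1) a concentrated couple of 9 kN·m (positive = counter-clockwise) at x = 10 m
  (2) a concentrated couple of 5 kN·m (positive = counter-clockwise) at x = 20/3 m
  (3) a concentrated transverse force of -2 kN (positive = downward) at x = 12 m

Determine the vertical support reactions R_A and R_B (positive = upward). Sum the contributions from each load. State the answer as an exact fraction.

R_A = -1/10 kN, R_B = -19/10 kN

Load 1 — applied couple M₀=9 kN·m at a=10 m (b=L-a=10):
  R_A = M₀/L = 9/20 kN
  R_B = -M₀/L = -9/20 kN
Load 2 — applied couple M₀=5 kN·m at a=20/3 m (b=L-a=40/3):
  R_A = M₀/L = 5/20 = 1/4 kN
  R_B = -M₀/L = -5/20 = -1/4 kN
Load 3 — point force P=-2 kN at a=12 m (b=L-a=8):
  R_A = Pb/L = (-2)·8/20 = -4/5 kN
  R_B = Pa/L = (-2)·12/20 = -6/5 kN
Superposition: R_A = -1/10 kN, R_B = -19/10 kN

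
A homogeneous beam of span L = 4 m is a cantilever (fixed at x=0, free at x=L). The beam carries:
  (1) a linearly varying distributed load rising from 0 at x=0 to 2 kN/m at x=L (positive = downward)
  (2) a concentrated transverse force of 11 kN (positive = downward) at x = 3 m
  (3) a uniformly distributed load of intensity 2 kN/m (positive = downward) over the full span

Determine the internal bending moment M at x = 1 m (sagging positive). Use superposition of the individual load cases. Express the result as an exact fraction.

M(1) = -151/4 kN·m

Load 1 — triangular load w₀=2 kN/m (0→w₀ over full span):
  M_1 = w₀Lx/2 - w₀L²/3 - w₀x³/(6L) = 2·4·1/2 - 2·4²/3 - 2·1³/(6·4) = -27/4 kN·m
Load 2 — point force P=11 kN at a=3 m (b=L-a=1):
  M_2 = -P(a-x)  [x≤a] = -11·(3-1) = -22 kN·m
Load 3 — uniform load w=2 kN/m over full span:
  M_3 = -w(L-x)²/2 = -2·(4-1)²/2 = -9 kN·m
Superposition: M = Σ M_i = -151/4 kN·m ≈ -37.750000 kN·m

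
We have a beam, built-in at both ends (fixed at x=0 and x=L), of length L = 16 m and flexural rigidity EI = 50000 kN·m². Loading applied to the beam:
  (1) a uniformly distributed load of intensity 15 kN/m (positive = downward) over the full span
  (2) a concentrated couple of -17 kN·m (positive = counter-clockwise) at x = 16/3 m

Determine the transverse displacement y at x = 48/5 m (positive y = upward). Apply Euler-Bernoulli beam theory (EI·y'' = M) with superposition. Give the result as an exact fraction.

y(48/5) = -169696/3515625 m

Load 1 — uniform load w=15 kN/m over full span:
  y_1 = -wx²(L-x)²/(24EI) = -15·(48/5)²·(16-(48/5))²/(24·50000) = -18432/390625 m
Load 2 — applied couple M₀=-17 kN·m at a=16/3 m (b=L-a=32/3):
  y_2 = (R_Ax³/6 - M_Ax²/2 - M₀(x-a)²/2)/EI  [x>a] with R_A=-17/12, M_A=0 = ((-17/12)·(48/5)³/6 - 0·(48/5)²/2 - (-17)·((48/5)-(16/3))²/2)/50000 = -3808/3515625 m
Superposition: y = Σ y_i = -169696/3515625 m ≈ -0.048269 m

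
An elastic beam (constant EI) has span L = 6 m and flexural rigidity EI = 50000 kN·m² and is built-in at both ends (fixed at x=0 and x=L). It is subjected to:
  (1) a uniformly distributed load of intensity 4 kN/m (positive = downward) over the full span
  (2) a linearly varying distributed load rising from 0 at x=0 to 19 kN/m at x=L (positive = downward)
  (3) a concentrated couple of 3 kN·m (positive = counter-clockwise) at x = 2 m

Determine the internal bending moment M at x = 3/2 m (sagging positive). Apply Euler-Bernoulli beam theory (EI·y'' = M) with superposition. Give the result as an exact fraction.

M(3/2) = 571/160 kN·m

Load 1 — uniform load w=4 kN/m over full span:
  M_1 = wLx/2 - wL²/12 - wx²/2 = 4·6·(3/2)/2 - 4·6²/12 - 4·(3/2)²/2 = 3/2 kN·m
Load 2 — triangular load w₀=19 kN/m (0→w₀ over full span):
  M_2 = 3w₀Lx/20 - w₀L²/30 - w₀x³/(6L) = 3·19·6·(3/2)/20 - 19·6²/30 - 19·(3/2)³/(6·6) = 171/160 kN·m
Load 3 — applied couple M₀=3 kN·m at a=2 m (b=L-a=4):
  M_3 = R_Ax - M_A  [x≤a] with R_A=2/3, M_A=0 = (2/3)·(3/2) - 0 = 1 kN·m
Superposition: M = Σ M_i = 571/160 kN·m ≈ 3.568750 kN·m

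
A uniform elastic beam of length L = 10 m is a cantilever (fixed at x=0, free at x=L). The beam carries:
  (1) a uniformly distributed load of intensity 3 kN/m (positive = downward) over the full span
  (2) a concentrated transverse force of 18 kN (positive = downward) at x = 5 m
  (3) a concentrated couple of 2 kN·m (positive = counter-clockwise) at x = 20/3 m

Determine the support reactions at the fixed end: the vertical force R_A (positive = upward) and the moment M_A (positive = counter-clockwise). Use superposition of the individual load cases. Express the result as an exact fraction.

R_A = 48 kN, M_A = 238 kN·m

Load 1 — uniform load w=3 kN/m over full span:
  R_A = wL = 3·10 = 30 kN
  M_A = wL²/2 = 3·10²/2 = 150 kN·m
Load 2 — point force P=18 kN at a=5 m (b=L-a=5):
  R_A = P = 18 kN
  M_A = Pa = 18·5 = 90 kN·m
Load 3 — applied couple M₀=2 kN·m at a=20/3 m (b=L-a=10/3):
  R_A = 0 kN
  M_A = -M₀ = -2 kN·m
Superposition: R_A = 48 kN, M_A = 238 kN·m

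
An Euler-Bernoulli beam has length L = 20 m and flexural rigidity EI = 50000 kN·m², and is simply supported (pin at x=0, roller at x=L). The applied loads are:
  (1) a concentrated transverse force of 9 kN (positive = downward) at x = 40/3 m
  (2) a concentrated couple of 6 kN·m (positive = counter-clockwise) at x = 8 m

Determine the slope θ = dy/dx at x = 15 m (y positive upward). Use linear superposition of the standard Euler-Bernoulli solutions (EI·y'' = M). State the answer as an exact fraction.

Load 1 — point force P=9 kN at a=40/3 m (b=L-a=20/3):
  θ_1 = -Pa(2L²-6Lx+3x²+a²)/(6LEI)  [x>a] = -9·(40/3)·(2·20²-6·20·15+3·15²+(40/3)²)/(6·20·50000) = 53/18000 rad
Load 2 — applied couple M₀=6 kN·m at a=8 m (b=L-a=12):
  θ_2 = (M₀x²/(2L)-M₀(x-a)+C₁)/EI  [x>a] with C₁=M₀(3b²-L²)/(6L)=8/5 = (6·15²/(2·20)-6·(15-8)+(8/5))/50000 = -133/1000000 rad
Superposition: θ = Σ θ_i = 25303/9000000 rad ≈ 0.002811 rad

θ(15) = 25303/9000000 rad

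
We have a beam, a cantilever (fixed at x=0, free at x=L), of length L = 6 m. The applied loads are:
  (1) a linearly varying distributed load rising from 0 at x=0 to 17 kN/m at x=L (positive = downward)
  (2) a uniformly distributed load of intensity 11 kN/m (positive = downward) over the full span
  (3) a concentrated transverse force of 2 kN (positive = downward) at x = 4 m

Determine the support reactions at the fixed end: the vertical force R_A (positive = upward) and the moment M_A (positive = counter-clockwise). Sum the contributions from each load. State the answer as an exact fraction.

Load 1 — triangular load w₀=17 kN/m (0→w₀ over full span):
  R_A = w₀L/2 = 17·6/2 = 51 kN
  M_A = w₀L²/3 = 17·6²/3 = 204 kN·m
Load 2 — uniform load w=11 kN/m over full span:
  R_A = wL = 11·6 = 66 kN
  M_A = wL²/2 = 11·6²/2 = 198 kN·m
Load 3 — point force P=2 kN at a=4 m (b=L-a=2):
  R_A = P = 2 kN
  M_A = Pa = 2·4 = 8 kN·m
Superposition: R_A = 119 kN, M_A = 410 kN·m

R_A = 119 kN, M_A = 410 kN·m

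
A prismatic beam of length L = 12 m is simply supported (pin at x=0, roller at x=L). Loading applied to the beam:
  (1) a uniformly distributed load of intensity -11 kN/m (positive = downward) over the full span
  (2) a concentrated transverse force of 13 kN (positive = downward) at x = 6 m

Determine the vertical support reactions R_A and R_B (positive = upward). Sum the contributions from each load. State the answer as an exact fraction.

R_A = -119/2 kN, R_B = -119/2 kN

Load 1 — uniform load w=-11 kN/m over full span:
  R_A = wL/2 = (-11)·12/2 = -66 kN
  R_B = wL/2 = (-11)·12/2 = -66 kN
Load 2 — point force P=13 kN at a=6 m (b=L-a=6):
  R_A = Pb/L = 13·6/12 = 13/2 kN
  R_B = Pa/L = 13·6/12 = 13/2 kN
Superposition: R_A = -119/2 kN, R_B = -119/2 kN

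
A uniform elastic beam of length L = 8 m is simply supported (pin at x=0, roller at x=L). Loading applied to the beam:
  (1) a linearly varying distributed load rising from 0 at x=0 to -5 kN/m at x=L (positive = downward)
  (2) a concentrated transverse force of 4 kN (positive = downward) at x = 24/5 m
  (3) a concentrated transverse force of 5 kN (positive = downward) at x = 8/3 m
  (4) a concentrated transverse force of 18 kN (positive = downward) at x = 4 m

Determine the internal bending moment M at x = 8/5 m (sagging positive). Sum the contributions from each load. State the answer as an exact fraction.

M(8/5) = 904/75 kN·m

Load 1 — triangular load w₀=-5 kN/m (0→w₀ over full span):
  M_1 = w₀Lx/6 - w₀x³/(6L) = (-5)·8·(8/5)/6 - (-5)·(8/5)³/(6·8) = -256/25 kN·m
Load 2 — point force P=4 kN at a=24/5 m (b=L-a=16/5):
  M_2 = Pbx/L  [x≤a] = 4·(16/5)·(8/5)/8 = 64/25 kN·m
Load 3 — point force P=5 kN at a=8/3 m (b=L-a=16/3):
  M_3 = Pbx/L  [x≤a] = 5·(16/3)·(8/5)/8 = 16/3 kN·m
Load 4 — point force P=18 kN at a=4 m (b=L-a=4):
  M_4 = Pbx/L  [x≤a] = 18·4·(8/5)/8 = 72/5 kN·m
Superposition: M = Σ M_i = 904/75 kN·m ≈ 12.053333 kN·m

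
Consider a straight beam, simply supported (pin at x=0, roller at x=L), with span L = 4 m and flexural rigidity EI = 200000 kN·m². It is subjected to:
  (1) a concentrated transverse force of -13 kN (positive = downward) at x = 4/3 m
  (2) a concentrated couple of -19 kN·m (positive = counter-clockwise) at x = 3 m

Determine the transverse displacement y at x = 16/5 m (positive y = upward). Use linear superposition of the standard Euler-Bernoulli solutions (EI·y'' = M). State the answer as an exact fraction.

Load 1 — point force P=-13 kN at a=4/3 m (b=L-a=8/3):
  y_1 = -Pa(L-x)(2Lx-a²-x²)/(6LEI)  [x>a] = -(-13)·(4/3)·(4-(16/5))·(2·4·(16/5)-(4/3)²-(16/5)²)/(6·4·200000) = 2483/63281250 m
Load 2 — applied couple M₀=-19 kN·m at a=3 m (b=L-a=1):
  y_2 = (M₀x³/(6L)-M₀(x-a)²/2+C₁x)/EI  [x>a] with C₁=M₀(3b²-L²)/(6L)=247/24 = ((-19)·(16/5)³/(6·4)-(-19)·((16/5)-3)²/2+(247/24)·(16/5))/200000 = 1843/50000000 m
Superposition: y = Σ y_i = 61639/810000000 m ≈ 0.000076 m

y(16/5) = 61639/810000000 m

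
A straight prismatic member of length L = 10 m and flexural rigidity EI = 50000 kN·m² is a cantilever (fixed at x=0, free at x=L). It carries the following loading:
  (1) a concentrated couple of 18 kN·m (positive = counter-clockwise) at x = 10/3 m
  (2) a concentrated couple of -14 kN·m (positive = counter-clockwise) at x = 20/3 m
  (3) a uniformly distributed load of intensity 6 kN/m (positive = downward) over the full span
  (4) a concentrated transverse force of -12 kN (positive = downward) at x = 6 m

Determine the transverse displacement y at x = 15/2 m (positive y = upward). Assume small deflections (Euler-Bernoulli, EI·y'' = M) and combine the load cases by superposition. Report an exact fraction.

y(15/2) = -2223737/28800000 m

Load 1 — applied couple M₀=18 kN·m at a=10/3 m (b=L-a=20/3):
  y_1 = M₀a(2x-a)/(2EI)  [x>a] = 18·(10/3)·(2·(15/2)-(10/3))/(2·50000) = 7/1000 m
Load 2 — applied couple M₀=-14 kN·m at a=20/3 m (b=L-a=10/3):
  y_2 = M₀a(2x-a)/(2EI)  [x>a] = (-14)·(20/3)·(2·(15/2)-(20/3))/(2·50000) = -7/900 m
Load 3 — uniform load w=6 kN/m over full span:
  y_3 = -wx²(x²-4Lx+6L²)/(24EI) = -6·(15/2)²·((15/2)²-4·10·(15/2)+6·10²)/(24·50000) = -513/5120 m
Load 4 — point force P=-12 kN at a=6 m (b=L-a=4):
  y_4 = -Pa²(3x-a)/(6EI)  [x>a] = -(-12)·6²·(3·(15/2)-6)/(6·50000) = 297/12500 m
Superposition: y = Σ y_i = -2223737/28800000 m ≈ -0.077213 m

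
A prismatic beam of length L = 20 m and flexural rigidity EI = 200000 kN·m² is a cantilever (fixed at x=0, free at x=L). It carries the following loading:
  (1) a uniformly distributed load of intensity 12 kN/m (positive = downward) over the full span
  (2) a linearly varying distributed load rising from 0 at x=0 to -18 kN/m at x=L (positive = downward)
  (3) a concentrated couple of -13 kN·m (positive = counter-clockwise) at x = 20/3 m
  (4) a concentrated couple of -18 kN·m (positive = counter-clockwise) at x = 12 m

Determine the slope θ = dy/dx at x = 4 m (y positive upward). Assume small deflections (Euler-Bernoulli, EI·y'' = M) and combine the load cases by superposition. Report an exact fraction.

Load 1 — uniform load w=12 kN/m over full span:
  θ_1 = -wx(x²-3Lx+3L²)/(6EI) = -12·4·(4²-3·20·4+3·20²)/(6·200000) = -122/3125 rad
Load 2 — triangular load w₀=-18 kN/m (0→w₀ over full span):
  θ_2 = (w₀Lx²/4-w₀L²x/3-w₀x⁴/(24L))/EI = ((-18)·20·4²/4-(-18)·20²·4/3-(-18)·4⁴/(24·20))/200000 = 2553/62500 rad
Load 3 — applied couple M₀=-13 kN·m at a=20/3 m (b=L-a=40/3):
  θ_3 = M₀x/EI  [x≤a] = (-13)·4/200000 = -13/50000 rad
Load 4 — applied couple M₀=-18 kN·m at a=12 m (b=L-a=8):
  θ_4 = M₀x/EI  [x≤a] = (-18)·4/200000 = -9/25000 rad
Superposition: θ = Σ θ_i = 297/250000 rad ≈ 0.001188 rad

θ(4) = 297/250000 rad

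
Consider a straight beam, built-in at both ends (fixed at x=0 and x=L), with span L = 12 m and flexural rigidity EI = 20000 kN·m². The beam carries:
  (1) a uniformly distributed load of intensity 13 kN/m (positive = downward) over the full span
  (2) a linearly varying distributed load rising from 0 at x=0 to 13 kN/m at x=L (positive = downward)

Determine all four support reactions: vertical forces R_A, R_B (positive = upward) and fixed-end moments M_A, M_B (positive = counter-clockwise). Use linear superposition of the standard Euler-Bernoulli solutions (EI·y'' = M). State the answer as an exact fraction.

R_A = 507/5 kN, M_A = 1092/5 kN·m, R_B = 663/5 kN, M_B = -1248/5 kN·m

Load 1 — uniform load w=13 kN/m over full span:
  R_A = wL/2 = 13·12/2 = 78 kN
  M_A = wL²/12 = 13·12²/12 = 156 kN·m
  R_B = wL/2 = 13·12/2 = 78 kN
  M_B = -wL²/12 = -13·12²/12 = -156 kN·m
Load 2 — triangular load w₀=13 kN/m (0→w₀ over full span):
  R_A = 3w₀L/20 = 3·13·12/20 = 117/5 kN
  M_A = w₀L²/30 = 13·12²/30 = 312/5 kN·m
  R_B = 7w₀L/20 = 7·13·12/20 = 273/5 kN
  M_B = -w₀L²/20 = -13·12²/20 = -468/5 kN·m
Superposition: R_A = 507/5 kN, M_A = 1092/5 kN·m, R_B = 663/5 kN, M_B = -1248/5 kN·m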